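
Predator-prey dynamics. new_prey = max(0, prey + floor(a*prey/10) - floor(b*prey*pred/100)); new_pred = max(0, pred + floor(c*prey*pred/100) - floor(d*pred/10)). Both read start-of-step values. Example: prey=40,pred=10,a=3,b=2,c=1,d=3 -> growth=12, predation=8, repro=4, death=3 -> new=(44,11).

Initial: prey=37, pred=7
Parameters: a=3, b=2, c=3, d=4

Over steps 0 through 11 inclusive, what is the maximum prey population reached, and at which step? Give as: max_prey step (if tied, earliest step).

Answer: 45 2

Derivation:
Step 1: prey: 37+11-5=43; pred: 7+7-2=12
Step 2: prey: 43+12-10=45; pred: 12+15-4=23
Step 3: prey: 45+13-20=38; pred: 23+31-9=45
Step 4: prey: 38+11-34=15; pred: 45+51-18=78
Step 5: prey: 15+4-23=0; pred: 78+35-31=82
Step 6: prey: 0+0-0=0; pred: 82+0-32=50
Step 7: prey: 0+0-0=0; pred: 50+0-20=30
Step 8: prey: 0+0-0=0; pred: 30+0-12=18
Step 9: prey: 0+0-0=0; pred: 18+0-7=11
Step 10: prey: 0+0-0=0; pred: 11+0-4=7
Step 11: prey: 0+0-0=0; pred: 7+0-2=5
Max prey = 45 at step 2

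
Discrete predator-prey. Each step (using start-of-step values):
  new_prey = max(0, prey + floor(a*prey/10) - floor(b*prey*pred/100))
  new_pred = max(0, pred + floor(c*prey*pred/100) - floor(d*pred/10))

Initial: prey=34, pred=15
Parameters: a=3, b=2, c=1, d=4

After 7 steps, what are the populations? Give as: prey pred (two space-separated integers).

Step 1: prey: 34+10-10=34; pred: 15+5-6=14
Step 2: prey: 34+10-9=35; pred: 14+4-5=13
Step 3: prey: 35+10-9=36; pred: 13+4-5=12
Step 4: prey: 36+10-8=38; pred: 12+4-4=12
Step 5: prey: 38+11-9=40; pred: 12+4-4=12
Step 6: prey: 40+12-9=43; pred: 12+4-4=12
Step 7: prey: 43+12-10=45; pred: 12+5-4=13

Answer: 45 13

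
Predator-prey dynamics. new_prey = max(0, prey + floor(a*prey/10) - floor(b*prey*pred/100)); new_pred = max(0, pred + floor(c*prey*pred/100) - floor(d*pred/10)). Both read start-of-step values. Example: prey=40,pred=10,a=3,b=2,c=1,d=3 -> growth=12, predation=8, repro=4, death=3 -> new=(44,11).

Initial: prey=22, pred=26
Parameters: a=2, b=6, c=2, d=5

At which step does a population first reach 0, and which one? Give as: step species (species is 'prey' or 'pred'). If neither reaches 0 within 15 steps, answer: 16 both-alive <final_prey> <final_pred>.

Step 1: prey: 22+4-34=0; pred: 26+11-13=24
First extinction: prey at step 1

Answer: 1 prey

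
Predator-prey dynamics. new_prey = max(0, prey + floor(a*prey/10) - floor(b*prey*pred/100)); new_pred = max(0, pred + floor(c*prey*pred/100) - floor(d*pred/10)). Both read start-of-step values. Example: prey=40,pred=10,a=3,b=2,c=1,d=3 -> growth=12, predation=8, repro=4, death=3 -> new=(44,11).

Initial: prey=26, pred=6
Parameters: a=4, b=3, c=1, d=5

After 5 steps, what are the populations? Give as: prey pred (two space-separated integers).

Answer: 93 4

Derivation:
Step 1: prey: 26+10-4=32; pred: 6+1-3=4
Step 2: prey: 32+12-3=41; pred: 4+1-2=3
Step 3: prey: 41+16-3=54; pred: 3+1-1=3
Step 4: prey: 54+21-4=71; pred: 3+1-1=3
Step 5: prey: 71+28-6=93; pred: 3+2-1=4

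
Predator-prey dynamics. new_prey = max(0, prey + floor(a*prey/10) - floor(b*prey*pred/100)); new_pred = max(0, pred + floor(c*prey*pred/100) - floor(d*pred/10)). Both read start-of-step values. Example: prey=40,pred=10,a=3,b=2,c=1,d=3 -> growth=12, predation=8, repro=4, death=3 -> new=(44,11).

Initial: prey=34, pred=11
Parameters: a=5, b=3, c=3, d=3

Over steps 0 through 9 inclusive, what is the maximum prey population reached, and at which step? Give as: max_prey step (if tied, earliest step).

Answer: 40 1

Derivation:
Step 1: prey: 34+17-11=40; pred: 11+11-3=19
Step 2: prey: 40+20-22=38; pred: 19+22-5=36
Step 3: prey: 38+19-41=16; pred: 36+41-10=67
Step 4: prey: 16+8-32=0; pred: 67+32-20=79
Step 5: prey: 0+0-0=0; pred: 79+0-23=56
Step 6: prey: 0+0-0=0; pred: 56+0-16=40
Step 7: prey: 0+0-0=0; pred: 40+0-12=28
Step 8: prey: 0+0-0=0; pred: 28+0-8=20
Step 9: prey: 0+0-0=0; pred: 20+0-6=14
Max prey = 40 at step 1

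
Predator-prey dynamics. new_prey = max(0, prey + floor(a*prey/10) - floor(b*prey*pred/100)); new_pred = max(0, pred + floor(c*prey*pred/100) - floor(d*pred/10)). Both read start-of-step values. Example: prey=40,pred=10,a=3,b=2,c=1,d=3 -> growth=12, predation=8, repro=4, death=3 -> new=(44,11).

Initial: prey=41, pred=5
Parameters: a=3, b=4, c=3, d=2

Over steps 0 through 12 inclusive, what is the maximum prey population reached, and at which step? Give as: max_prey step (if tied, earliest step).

Step 1: prey: 41+12-8=45; pred: 5+6-1=10
Step 2: prey: 45+13-18=40; pred: 10+13-2=21
Step 3: prey: 40+12-33=19; pred: 21+25-4=42
Step 4: prey: 19+5-31=0; pred: 42+23-8=57
Step 5: prey: 0+0-0=0; pred: 57+0-11=46
Step 6: prey: 0+0-0=0; pred: 46+0-9=37
Step 7: prey: 0+0-0=0; pred: 37+0-7=30
Step 8: prey: 0+0-0=0; pred: 30+0-6=24
Step 9: prey: 0+0-0=0; pred: 24+0-4=20
Step 10: prey: 0+0-0=0; pred: 20+0-4=16
Step 11: prey: 0+0-0=0; pred: 16+0-3=13
Step 12: prey: 0+0-0=0; pred: 13+0-2=11
Max prey = 45 at step 1

Answer: 45 1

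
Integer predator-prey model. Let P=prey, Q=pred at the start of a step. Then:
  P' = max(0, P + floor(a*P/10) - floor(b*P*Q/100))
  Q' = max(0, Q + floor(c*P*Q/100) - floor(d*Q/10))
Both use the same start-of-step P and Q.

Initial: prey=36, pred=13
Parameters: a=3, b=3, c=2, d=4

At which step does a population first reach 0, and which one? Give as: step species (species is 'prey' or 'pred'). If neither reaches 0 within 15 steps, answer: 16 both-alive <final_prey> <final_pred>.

Step 1: prey: 36+10-14=32; pred: 13+9-5=17
Step 2: prey: 32+9-16=25; pred: 17+10-6=21
Step 3: prey: 25+7-15=17; pred: 21+10-8=23
Step 4: prey: 17+5-11=11; pred: 23+7-9=21
Step 5: prey: 11+3-6=8; pred: 21+4-8=17
Step 6: prey: 8+2-4=6; pred: 17+2-6=13
Step 7: prey: 6+1-2=5; pred: 13+1-5=9
Step 8: prey: 5+1-1=5; pred: 9+0-3=6
Step 9: prey: 5+1-0=6; pred: 6+0-2=4
Step 10: prey: 6+1-0=7; pred: 4+0-1=3
Step 11: prey: 7+2-0=9; pred: 3+0-1=2
Step 12: prey: 9+2-0=11; pred: 2+0-0=2
Step 13: prey: 11+3-0=14; pred: 2+0-0=2
Step 14: prey: 14+4-0=18; pred: 2+0-0=2
Step 15: prey: 18+5-1=22; pred: 2+0-0=2
No extinction within 15 steps

Answer: 16 both-alive 22 2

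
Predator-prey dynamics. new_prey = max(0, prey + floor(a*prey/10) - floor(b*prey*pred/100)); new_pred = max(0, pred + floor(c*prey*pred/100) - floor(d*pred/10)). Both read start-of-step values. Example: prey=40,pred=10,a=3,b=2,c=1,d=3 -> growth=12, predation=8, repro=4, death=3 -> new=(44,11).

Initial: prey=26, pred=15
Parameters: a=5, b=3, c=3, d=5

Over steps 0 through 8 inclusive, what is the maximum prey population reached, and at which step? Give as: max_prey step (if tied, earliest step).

Answer: 28 1

Derivation:
Step 1: prey: 26+13-11=28; pred: 15+11-7=19
Step 2: prey: 28+14-15=27; pred: 19+15-9=25
Step 3: prey: 27+13-20=20; pred: 25+20-12=33
Step 4: prey: 20+10-19=11; pred: 33+19-16=36
Step 5: prey: 11+5-11=5; pred: 36+11-18=29
Step 6: prey: 5+2-4=3; pred: 29+4-14=19
Step 7: prey: 3+1-1=3; pred: 19+1-9=11
Step 8: prey: 3+1-0=4; pred: 11+0-5=6
Max prey = 28 at step 1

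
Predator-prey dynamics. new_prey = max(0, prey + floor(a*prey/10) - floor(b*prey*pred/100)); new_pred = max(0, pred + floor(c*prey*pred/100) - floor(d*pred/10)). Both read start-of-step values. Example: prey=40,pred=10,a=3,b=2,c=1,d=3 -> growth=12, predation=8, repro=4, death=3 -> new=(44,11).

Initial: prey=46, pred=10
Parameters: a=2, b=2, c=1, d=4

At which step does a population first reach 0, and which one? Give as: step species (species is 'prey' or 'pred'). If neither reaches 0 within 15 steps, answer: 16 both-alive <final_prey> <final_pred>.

Step 1: prey: 46+9-9=46; pred: 10+4-4=10
Steps 2-15: state stable at prey=46, pred=10 (no change)
No extinction within 15 steps

Answer: 16 both-alive 46 10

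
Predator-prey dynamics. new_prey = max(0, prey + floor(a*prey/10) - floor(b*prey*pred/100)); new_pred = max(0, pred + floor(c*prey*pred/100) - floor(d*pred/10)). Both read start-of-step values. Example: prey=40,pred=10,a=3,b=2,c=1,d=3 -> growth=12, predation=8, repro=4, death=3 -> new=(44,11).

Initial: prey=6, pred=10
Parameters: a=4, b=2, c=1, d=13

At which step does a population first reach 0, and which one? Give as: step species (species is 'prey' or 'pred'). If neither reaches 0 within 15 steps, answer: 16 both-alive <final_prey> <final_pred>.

Step 1: prey: 6+2-1=7; pred: 10+0-13=0
First extinction: pred at step 1

Answer: 1 pred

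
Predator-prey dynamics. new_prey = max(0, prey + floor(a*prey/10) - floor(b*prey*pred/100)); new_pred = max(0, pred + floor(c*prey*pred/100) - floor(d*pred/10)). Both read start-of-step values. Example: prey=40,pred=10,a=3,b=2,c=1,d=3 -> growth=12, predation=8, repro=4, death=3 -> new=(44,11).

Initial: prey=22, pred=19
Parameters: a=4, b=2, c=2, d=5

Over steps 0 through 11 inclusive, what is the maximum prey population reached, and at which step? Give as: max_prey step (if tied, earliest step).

Step 1: prey: 22+8-8=22; pred: 19+8-9=18
Step 2: prey: 22+8-7=23; pred: 18+7-9=16
Step 3: prey: 23+9-7=25; pred: 16+7-8=15
Step 4: prey: 25+10-7=28; pred: 15+7-7=15
Step 5: prey: 28+11-8=31; pred: 15+8-7=16
Step 6: prey: 31+12-9=34; pred: 16+9-8=17
Step 7: prey: 34+13-11=36; pred: 17+11-8=20
Step 8: prey: 36+14-14=36; pred: 20+14-10=24
Step 9: prey: 36+14-17=33; pred: 24+17-12=29
Step 10: prey: 33+13-19=27; pred: 29+19-14=34
Step 11: prey: 27+10-18=19; pred: 34+18-17=35
Max prey = 36 at step 7

Answer: 36 7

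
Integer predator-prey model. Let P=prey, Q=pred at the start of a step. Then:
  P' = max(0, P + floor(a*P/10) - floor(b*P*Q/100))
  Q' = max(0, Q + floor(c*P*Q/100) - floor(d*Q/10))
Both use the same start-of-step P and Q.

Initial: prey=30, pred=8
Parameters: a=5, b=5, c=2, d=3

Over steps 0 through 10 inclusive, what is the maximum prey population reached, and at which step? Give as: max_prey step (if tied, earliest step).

Step 1: prey: 30+15-12=33; pred: 8+4-2=10
Step 2: prey: 33+16-16=33; pred: 10+6-3=13
Step 3: prey: 33+16-21=28; pred: 13+8-3=18
Step 4: prey: 28+14-25=17; pred: 18+10-5=23
Step 5: prey: 17+8-19=6; pred: 23+7-6=24
Step 6: prey: 6+3-7=2; pred: 24+2-7=19
Step 7: prey: 2+1-1=2; pred: 19+0-5=14
Step 8: prey: 2+1-1=2; pred: 14+0-4=10
Step 9: prey: 2+1-1=2; pred: 10+0-3=7
Step 10: prey: 2+1-0=3; pred: 7+0-2=5
Max prey = 33 at step 1

Answer: 33 1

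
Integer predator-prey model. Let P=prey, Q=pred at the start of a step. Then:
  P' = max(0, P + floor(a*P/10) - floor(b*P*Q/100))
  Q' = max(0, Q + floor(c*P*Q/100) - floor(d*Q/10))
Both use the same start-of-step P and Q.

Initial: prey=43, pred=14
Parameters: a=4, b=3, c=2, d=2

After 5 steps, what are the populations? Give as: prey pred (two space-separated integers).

Answer: 0 40

Derivation:
Step 1: prey: 43+17-18=42; pred: 14+12-2=24
Step 2: prey: 42+16-30=28; pred: 24+20-4=40
Step 3: prey: 28+11-33=6; pred: 40+22-8=54
Step 4: prey: 6+2-9=0; pred: 54+6-10=50
Step 5: prey: 0+0-0=0; pred: 50+0-10=40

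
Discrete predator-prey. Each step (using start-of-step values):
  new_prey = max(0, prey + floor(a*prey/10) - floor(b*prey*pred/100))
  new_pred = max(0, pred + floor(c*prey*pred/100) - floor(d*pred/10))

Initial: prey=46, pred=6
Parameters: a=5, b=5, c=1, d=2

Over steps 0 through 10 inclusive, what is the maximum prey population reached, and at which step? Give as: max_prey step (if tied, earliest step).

Step 1: prey: 46+23-13=56; pred: 6+2-1=7
Step 2: prey: 56+28-19=65; pred: 7+3-1=9
Step 3: prey: 65+32-29=68; pred: 9+5-1=13
Step 4: prey: 68+34-44=58; pred: 13+8-2=19
Step 5: prey: 58+29-55=32; pred: 19+11-3=27
Step 6: prey: 32+16-43=5; pred: 27+8-5=30
Step 7: prey: 5+2-7=0; pred: 30+1-6=25
Step 8: prey: 0+0-0=0; pred: 25+0-5=20
Step 9: prey: 0+0-0=0; pred: 20+0-4=16
Step 10: prey: 0+0-0=0; pred: 16+0-3=13
Max prey = 68 at step 3

Answer: 68 3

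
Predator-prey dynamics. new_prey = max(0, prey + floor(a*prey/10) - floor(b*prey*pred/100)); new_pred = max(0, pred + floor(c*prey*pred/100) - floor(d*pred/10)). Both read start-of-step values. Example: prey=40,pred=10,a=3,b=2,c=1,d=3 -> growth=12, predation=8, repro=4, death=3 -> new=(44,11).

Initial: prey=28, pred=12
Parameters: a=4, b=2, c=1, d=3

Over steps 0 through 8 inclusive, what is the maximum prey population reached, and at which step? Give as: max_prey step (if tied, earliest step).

Step 1: prey: 28+11-6=33; pred: 12+3-3=12
Step 2: prey: 33+13-7=39; pred: 12+3-3=12
Step 3: prey: 39+15-9=45; pred: 12+4-3=13
Step 4: prey: 45+18-11=52; pred: 13+5-3=15
Step 5: prey: 52+20-15=57; pred: 15+7-4=18
Step 6: prey: 57+22-20=59; pred: 18+10-5=23
Step 7: prey: 59+23-27=55; pred: 23+13-6=30
Step 8: prey: 55+22-33=44; pred: 30+16-9=37
Max prey = 59 at step 6

Answer: 59 6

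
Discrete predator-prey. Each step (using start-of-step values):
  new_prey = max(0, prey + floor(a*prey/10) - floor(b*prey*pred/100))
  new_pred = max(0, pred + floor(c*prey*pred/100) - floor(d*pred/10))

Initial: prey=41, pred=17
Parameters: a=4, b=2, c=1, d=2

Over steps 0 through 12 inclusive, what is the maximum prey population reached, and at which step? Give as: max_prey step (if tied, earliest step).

Answer: 44 1

Derivation:
Step 1: prey: 41+16-13=44; pred: 17+6-3=20
Step 2: prey: 44+17-17=44; pred: 20+8-4=24
Step 3: prey: 44+17-21=40; pred: 24+10-4=30
Step 4: prey: 40+16-24=32; pred: 30+12-6=36
Step 5: prey: 32+12-23=21; pred: 36+11-7=40
Step 6: prey: 21+8-16=13; pred: 40+8-8=40
Step 7: prey: 13+5-10=8; pred: 40+5-8=37
Step 8: prey: 8+3-5=6; pred: 37+2-7=32
Step 9: prey: 6+2-3=5; pred: 32+1-6=27
Step 10: prey: 5+2-2=5; pred: 27+1-5=23
Step 11: prey: 5+2-2=5; pred: 23+1-4=20
Step 12: prey: 5+2-2=5; pred: 20+1-4=17
Max prey = 44 at step 1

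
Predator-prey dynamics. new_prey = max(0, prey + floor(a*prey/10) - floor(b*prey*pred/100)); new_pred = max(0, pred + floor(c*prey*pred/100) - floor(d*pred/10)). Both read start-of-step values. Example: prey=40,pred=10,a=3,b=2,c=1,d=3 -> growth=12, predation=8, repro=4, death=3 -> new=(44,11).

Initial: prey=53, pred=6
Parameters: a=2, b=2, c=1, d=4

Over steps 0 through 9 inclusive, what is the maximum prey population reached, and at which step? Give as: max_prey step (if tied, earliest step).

Step 1: prey: 53+10-6=57; pred: 6+3-2=7
Step 2: prey: 57+11-7=61; pred: 7+3-2=8
Step 3: prey: 61+12-9=64; pred: 8+4-3=9
Step 4: prey: 64+12-11=65; pred: 9+5-3=11
Step 5: prey: 65+13-14=64; pred: 11+7-4=14
Step 6: prey: 64+12-17=59; pred: 14+8-5=17
Step 7: prey: 59+11-20=50; pred: 17+10-6=21
Step 8: prey: 50+10-21=39; pred: 21+10-8=23
Step 9: prey: 39+7-17=29; pred: 23+8-9=22
Max prey = 65 at step 4

Answer: 65 4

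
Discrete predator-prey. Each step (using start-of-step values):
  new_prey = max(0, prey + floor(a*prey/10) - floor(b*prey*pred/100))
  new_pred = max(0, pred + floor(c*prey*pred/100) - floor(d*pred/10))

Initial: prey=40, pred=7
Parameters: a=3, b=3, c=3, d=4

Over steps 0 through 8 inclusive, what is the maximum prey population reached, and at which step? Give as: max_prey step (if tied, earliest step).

Answer: 44 1

Derivation:
Step 1: prey: 40+12-8=44; pred: 7+8-2=13
Step 2: prey: 44+13-17=40; pred: 13+17-5=25
Step 3: prey: 40+12-30=22; pred: 25+30-10=45
Step 4: prey: 22+6-29=0; pred: 45+29-18=56
Step 5: prey: 0+0-0=0; pred: 56+0-22=34
Step 6: prey: 0+0-0=0; pred: 34+0-13=21
Step 7: prey: 0+0-0=0; pred: 21+0-8=13
Step 8: prey: 0+0-0=0; pred: 13+0-5=8
Max prey = 44 at step 1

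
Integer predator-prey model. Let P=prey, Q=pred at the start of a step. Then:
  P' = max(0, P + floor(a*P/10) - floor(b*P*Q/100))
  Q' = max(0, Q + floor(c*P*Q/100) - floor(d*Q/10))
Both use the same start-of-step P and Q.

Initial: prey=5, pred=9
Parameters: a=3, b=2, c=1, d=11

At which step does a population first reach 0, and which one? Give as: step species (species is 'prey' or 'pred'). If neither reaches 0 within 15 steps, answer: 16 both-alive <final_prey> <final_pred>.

Step 1: prey: 5+1-0=6; pred: 9+0-9=0
First extinction: pred at step 1

Answer: 1 pred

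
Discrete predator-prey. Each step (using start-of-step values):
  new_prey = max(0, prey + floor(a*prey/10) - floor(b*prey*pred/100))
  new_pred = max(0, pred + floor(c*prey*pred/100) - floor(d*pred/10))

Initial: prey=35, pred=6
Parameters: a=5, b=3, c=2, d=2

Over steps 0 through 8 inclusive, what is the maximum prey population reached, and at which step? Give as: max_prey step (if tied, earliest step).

Answer: 58 3

Derivation:
Step 1: prey: 35+17-6=46; pred: 6+4-1=9
Step 2: prey: 46+23-12=57; pred: 9+8-1=16
Step 3: prey: 57+28-27=58; pred: 16+18-3=31
Step 4: prey: 58+29-53=34; pred: 31+35-6=60
Step 5: prey: 34+17-61=0; pred: 60+40-12=88
Step 6: prey: 0+0-0=0; pred: 88+0-17=71
Step 7: prey: 0+0-0=0; pred: 71+0-14=57
Step 8: prey: 0+0-0=0; pred: 57+0-11=46
Max prey = 58 at step 3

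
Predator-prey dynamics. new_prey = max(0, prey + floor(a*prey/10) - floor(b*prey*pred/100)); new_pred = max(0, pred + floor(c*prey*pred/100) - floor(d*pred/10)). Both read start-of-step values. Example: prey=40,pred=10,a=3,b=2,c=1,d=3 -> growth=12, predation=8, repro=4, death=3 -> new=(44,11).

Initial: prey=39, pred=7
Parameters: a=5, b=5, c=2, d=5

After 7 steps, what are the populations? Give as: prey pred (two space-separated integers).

Answer: 2 7

Derivation:
Step 1: prey: 39+19-13=45; pred: 7+5-3=9
Step 2: prey: 45+22-20=47; pred: 9+8-4=13
Step 3: prey: 47+23-30=40; pred: 13+12-6=19
Step 4: prey: 40+20-38=22; pred: 19+15-9=25
Step 5: prey: 22+11-27=6; pred: 25+11-12=24
Step 6: prey: 6+3-7=2; pred: 24+2-12=14
Step 7: prey: 2+1-1=2; pred: 14+0-7=7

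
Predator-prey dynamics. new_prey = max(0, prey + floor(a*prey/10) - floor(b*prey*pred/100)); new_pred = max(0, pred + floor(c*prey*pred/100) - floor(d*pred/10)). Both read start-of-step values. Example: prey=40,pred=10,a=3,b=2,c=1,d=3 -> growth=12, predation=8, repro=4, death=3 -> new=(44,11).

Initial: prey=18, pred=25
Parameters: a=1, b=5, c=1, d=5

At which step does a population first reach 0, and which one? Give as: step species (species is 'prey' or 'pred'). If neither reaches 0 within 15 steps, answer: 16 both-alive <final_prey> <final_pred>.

Step 1: prey: 18+1-22=0; pred: 25+4-12=17
First extinction: prey at step 1

Answer: 1 prey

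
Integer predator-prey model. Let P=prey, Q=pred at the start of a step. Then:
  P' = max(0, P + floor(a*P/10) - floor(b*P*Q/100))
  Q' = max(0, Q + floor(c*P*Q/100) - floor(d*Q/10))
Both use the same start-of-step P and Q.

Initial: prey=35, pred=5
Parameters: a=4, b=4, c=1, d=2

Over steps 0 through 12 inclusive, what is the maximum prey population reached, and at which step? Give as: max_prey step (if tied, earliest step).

Step 1: prey: 35+14-7=42; pred: 5+1-1=5
Step 2: prey: 42+16-8=50; pred: 5+2-1=6
Step 3: prey: 50+20-12=58; pred: 6+3-1=8
Step 4: prey: 58+23-18=63; pred: 8+4-1=11
Step 5: prey: 63+25-27=61; pred: 11+6-2=15
Step 6: prey: 61+24-36=49; pred: 15+9-3=21
Step 7: prey: 49+19-41=27; pred: 21+10-4=27
Step 8: prey: 27+10-29=8; pred: 27+7-5=29
Step 9: prey: 8+3-9=2; pred: 29+2-5=26
Step 10: prey: 2+0-2=0; pred: 26+0-5=21
Step 11: prey: 0+0-0=0; pred: 21+0-4=17
Step 12: prey: 0+0-0=0; pred: 17+0-3=14
Max prey = 63 at step 4

Answer: 63 4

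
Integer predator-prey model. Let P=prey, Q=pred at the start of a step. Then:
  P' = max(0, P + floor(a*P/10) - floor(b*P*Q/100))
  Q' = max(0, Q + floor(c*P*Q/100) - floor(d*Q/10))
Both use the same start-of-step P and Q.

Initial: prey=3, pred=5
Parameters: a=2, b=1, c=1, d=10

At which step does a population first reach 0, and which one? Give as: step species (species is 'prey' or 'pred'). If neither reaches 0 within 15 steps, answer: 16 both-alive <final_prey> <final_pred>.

Step 1: prey: 3+0-0=3; pred: 5+0-5=0
First extinction: pred at step 1

Answer: 1 pred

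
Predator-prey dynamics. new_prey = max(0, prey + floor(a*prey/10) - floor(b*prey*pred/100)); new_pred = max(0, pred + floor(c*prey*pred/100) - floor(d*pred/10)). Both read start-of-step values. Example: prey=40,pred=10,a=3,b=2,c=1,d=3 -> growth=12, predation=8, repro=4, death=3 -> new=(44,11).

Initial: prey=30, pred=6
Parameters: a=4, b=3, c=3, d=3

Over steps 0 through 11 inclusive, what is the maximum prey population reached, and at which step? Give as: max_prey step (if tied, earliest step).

Answer: 40 2

Derivation:
Step 1: prey: 30+12-5=37; pred: 6+5-1=10
Step 2: prey: 37+14-11=40; pred: 10+11-3=18
Step 3: prey: 40+16-21=35; pred: 18+21-5=34
Step 4: prey: 35+14-35=14; pred: 34+35-10=59
Step 5: prey: 14+5-24=0; pred: 59+24-17=66
Step 6: prey: 0+0-0=0; pred: 66+0-19=47
Step 7: prey: 0+0-0=0; pred: 47+0-14=33
Step 8: prey: 0+0-0=0; pred: 33+0-9=24
Step 9: prey: 0+0-0=0; pred: 24+0-7=17
Step 10: prey: 0+0-0=0; pred: 17+0-5=12
Step 11: prey: 0+0-0=0; pred: 12+0-3=9
Max prey = 40 at step 2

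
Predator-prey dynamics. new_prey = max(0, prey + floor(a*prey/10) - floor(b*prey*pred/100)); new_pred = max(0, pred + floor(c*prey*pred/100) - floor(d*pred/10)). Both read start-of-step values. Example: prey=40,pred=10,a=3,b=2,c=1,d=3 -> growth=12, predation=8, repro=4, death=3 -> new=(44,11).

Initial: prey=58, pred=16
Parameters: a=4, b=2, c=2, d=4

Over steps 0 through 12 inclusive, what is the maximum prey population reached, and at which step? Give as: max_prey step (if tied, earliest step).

Step 1: prey: 58+23-18=63; pred: 16+18-6=28
Step 2: prey: 63+25-35=53; pred: 28+35-11=52
Step 3: prey: 53+21-55=19; pred: 52+55-20=87
Step 4: prey: 19+7-33=0; pred: 87+33-34=86
Step 5: prey: 0+0-0=0; pred: 86+0-34=52
Step 6: prey: 0+0-0=0; pred: 52+0-20=32
Step 7: prey: 0+0-0=0; pred: 32+0-12=20
Step 8: prey: 0+0-0=0; pred: 20+0-8=12
Step 9: prey: 0+0-0=0; pred: 12+0-4=8
Step 10: prey: 0+0-0=0; pred: 8+0-3=5
Step 11: prey: 0+0-0=0; pred: 5+0-2=3
Step 12: prey: 0+0-0=0; pred: 3+0-1=2
Max prey = 63 at step 1

Answer: 63 1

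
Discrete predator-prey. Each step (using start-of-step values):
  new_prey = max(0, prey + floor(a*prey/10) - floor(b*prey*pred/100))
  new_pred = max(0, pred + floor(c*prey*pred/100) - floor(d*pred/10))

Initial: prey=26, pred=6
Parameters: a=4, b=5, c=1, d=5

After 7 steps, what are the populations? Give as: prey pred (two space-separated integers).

Answer: 103 5

Derivation:
Step 1: prey: 26+10-7=29; pred: 6+1-3=4
Step 2: prey: 29+11-5=35; pred: 4+1-2=3
Step 3: prey: 35+14-5=44; pred: 3+1-1=3
Step 4: prey: 44+17-6=55; pred: 3+1-1=3
Step 5: prey: 55+22-8=69; pred: 3+1-1=3
Step 6: prey: 69+27-10=86; pred: 3+2-1=4
Step 7: prey: 86+34-17=103; pred: 4+3-2=5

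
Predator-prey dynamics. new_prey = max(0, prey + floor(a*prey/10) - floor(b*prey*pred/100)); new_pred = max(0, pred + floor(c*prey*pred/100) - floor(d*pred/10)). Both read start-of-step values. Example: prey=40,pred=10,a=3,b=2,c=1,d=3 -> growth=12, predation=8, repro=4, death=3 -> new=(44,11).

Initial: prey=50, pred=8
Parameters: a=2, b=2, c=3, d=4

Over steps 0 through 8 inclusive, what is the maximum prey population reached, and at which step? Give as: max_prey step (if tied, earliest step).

Step 1: prey: 50+10-8=52; pred: 8+12-3=17
Step 2: prey: 52+10-17=45; pred: 17+26-6=37
Step 3: prey: 45+9-33=21; pred: 37+49-14=72
Step 4: prey: 21+4-30=0; pred: 72+45-28=89
Step 5: prey: 0+0-0=0; pred: 89+0-35=54
Step 6: prey: 0+0-0=0; pred: 54+0-21=33
Step 7: prey: 0+0-0=0; pred: 33+0-13=20
Step 8: prey: 0+0-0=0; pred: 20+0-8=12
Max prey = 52 at step 1

Answer: 52 1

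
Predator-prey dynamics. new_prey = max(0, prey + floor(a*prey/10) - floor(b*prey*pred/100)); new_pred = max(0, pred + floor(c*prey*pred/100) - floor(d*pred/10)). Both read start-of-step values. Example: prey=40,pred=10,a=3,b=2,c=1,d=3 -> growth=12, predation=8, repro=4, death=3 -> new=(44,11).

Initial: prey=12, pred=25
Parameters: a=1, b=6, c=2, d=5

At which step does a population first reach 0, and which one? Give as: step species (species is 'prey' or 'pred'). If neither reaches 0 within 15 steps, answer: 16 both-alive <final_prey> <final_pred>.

Answer: 1 prey

Derivation:
Step 1: prey: 12+1-18=0; pred: 25+6-12=19
First extinction: prey at step 1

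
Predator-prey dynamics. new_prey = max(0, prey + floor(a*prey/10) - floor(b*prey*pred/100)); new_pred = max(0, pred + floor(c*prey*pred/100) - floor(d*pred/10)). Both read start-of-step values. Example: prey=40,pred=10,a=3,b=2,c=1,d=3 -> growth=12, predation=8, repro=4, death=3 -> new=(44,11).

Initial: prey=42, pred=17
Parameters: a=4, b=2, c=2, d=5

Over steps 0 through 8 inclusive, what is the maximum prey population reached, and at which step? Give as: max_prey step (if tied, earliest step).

Step 1: prey: 42+16-14=44; pred: 17+14-8=23
Step 2: prey: 44+17-20=41; pred: 23+20-11=32
Step 3: prey: 41+16-26=31; pred: 32+26-16=42
Step 4: prey: 31+12-26=17; pred: 42+26-21=47
Step 5: prey: 17+6-15=8; pred: 47+15-23=39
Step 6: prey: 8+3-6=5; pred: 39+6-19=26
Step 7: prey: 5+2-2=5; pred: 26+2-13=15
Step 8: prey: 5+2-1=6; pred: 15+1-7=9
Max prey = 44 at step 1

Answer: 44 1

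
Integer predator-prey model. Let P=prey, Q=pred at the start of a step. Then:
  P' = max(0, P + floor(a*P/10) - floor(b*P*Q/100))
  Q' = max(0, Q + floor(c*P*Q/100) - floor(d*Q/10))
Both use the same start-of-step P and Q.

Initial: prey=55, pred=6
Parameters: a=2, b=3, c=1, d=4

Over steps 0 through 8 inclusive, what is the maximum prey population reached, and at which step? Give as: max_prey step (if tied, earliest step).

Step 1: prey: 55+11-9=57; pred: 6+3-2=7
Step 2: prey: 57+11-11=57; pred: 7+3-2=8
Step 3: prey: 57+11-13=55; pred: 8+4-3=9
Step 4: prey: 55+11-14=52; pred: 9+4-3=10
Step 5: prey: 52+10-15=47; pred: 10+5-4=11
Step 6: prey: 47+9-15=41; pred: 11+5-4=12
Step 7: prey: 41+8-14=35; pred: 12+4-4=12
Step 8: prey: 35+7-12=30; pred: 12+4-4=12
Max prey = 57 at step 1

Answer: 57 1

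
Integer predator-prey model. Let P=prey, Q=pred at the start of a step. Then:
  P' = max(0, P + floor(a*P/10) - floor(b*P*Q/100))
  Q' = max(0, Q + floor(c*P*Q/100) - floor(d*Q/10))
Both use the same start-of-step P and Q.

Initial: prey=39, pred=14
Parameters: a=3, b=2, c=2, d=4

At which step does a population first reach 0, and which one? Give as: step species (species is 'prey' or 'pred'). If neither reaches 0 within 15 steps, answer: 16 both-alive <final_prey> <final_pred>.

Step 1: prey: 39+11-10=40; pred: 14+10-5=19
Step 2: prey: 40+12-15=37; pred: 19+15-7=27
Step 3: prey: 37+11-19=29; pred: 27+19-10=36
Step 4: prey: 29+8-20=17; pred: 36+20-14=42
Step 5: prey: 17+5-14=8; pred: 42+14-16=40
Step 6: prey: 8+2-6=4; pred: 40+6-16=30
Step 7: prey: 4+1-2=3; pred: 30+2-12=20
Step 8: prey: 3+0-1=2; pred: 20+1-8=13
Step 9: prey: 2+0-0=2; pred: 13+0-5=8
Step 10: prey: 2+0-0=2; pred: 8+0-3=5
Step 11: prey: 2+0-0=2; pred: 5+0-2=3
Step 12: prey: 2+0-0=2; pred: 3+0-1=2
Step 13: prey: 2+0-0=2; pred: 2+0-0=2
Steps 14-15: state stable at prey=2, pred=2 (no change)
No extinction within 15 steps

Answer: 16 both-alive 2 2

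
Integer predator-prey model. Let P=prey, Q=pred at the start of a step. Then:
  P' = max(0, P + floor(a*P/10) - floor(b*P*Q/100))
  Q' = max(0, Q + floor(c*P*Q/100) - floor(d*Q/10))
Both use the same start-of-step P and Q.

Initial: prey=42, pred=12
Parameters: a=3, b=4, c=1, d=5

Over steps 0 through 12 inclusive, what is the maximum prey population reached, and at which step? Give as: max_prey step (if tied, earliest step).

Answer: 93 12

Derivation:
Step 1: prey: 42+12-20=34; pred: 12+5-6=11
Step 2: prey: 34+10-14=30; pred: 11+3-5=9
Step 3: prey: 30+9-10=29; pred: 9+2-4=7
Step 4: prey: 29+8-8=29; pred: 7+2-3=6
Step 5: prey: 29+8-6=31; pred: 6+1-3=4
Step 6: prey: 31+9-4=36; pred: 4+1-2=3
Step 7: prey: 36+10-4=42; pred: 3+1-1=3
Step 8: prey: 42+12-5=49; pred: 3+1-1=3
Step 9: prey: 49+14-5=58; pred: 3+1-1=3
Step 10: prey: 58+17-6=69; pred: 3+1-1=3
Step 11: prey: 69+20-8=81; pred: 3+2-1=4
Step 12: prey: 81+24-12=93; pred: 4+3-2=5
Max prey = 93 at step 12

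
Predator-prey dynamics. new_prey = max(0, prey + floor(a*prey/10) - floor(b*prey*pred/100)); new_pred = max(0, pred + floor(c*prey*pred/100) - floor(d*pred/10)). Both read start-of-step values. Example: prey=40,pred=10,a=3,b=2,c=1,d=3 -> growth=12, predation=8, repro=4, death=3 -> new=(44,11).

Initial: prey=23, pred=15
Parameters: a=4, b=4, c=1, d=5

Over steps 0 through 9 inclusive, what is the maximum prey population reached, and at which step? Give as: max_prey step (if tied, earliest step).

Answer: 102 9

Derivation:
Step 1: prey: 23+9-13=19; pred: 15+3-7=11
Step 2: prey: 19+7-8=18; pred: 11+2-5=8
Step 3: prey: 18+7-5=20; pred: 8+1-4=5
Step 4: prey: 20+8-4=24; pred: 5+1-2=4
Step 5: prey: 24+9-3=30; pred: 4+0-2=2
Step 6: prey: 30+12-2=40; pred: 2+0-1=1
Step 7: prey: 40+16-1=55; pred: 1+0-0=1
Step 8: prey: 55+22-2=75; pred: 1+0-0=1
Step 9: prey: 75+30-3=102; pred: 1+0-0=1
Max prey = 102 at step 9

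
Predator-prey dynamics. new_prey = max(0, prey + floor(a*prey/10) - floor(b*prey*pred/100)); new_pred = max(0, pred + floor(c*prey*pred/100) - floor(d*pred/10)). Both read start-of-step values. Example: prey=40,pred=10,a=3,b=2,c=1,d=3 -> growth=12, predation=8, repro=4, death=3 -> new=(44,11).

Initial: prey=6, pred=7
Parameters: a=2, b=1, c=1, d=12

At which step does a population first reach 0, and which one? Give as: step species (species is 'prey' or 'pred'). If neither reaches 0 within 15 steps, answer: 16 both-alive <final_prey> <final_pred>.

Answer: 1 pred

Derivation:
Step 1: prey: 6+1-0=7; pred: 7+0-8=0
First extinction: pred at step 1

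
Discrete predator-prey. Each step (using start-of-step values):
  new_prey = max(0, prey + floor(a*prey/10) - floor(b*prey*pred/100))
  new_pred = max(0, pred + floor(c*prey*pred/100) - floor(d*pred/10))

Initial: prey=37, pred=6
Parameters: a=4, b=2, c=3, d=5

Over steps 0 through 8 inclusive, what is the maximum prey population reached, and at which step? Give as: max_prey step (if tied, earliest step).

Answer: 60 3

Derivation:
Step 1: prey: 37+14-4=47; pred: 6+6-3=9
Step 2: prey: 47+18-8=57; pred: 9+12-4=17
Step 3: prey: 57+22-19=60; pred: 17+29-8=38
Step 4: prey: 60+24-45=39; pred: 38+68-19=87
Step 5: prey: 39+15-67=0; pred: 87+101-43=145
Step 6: prey: 0+0-0=0; pred: 145+0-72=73
Step 7: prey: 0+0-0=0; pred: 73+0-36=37
Step 8: prey: 0+0-0=0; pred: 37+0-18=19
Max prey = 60 at step 3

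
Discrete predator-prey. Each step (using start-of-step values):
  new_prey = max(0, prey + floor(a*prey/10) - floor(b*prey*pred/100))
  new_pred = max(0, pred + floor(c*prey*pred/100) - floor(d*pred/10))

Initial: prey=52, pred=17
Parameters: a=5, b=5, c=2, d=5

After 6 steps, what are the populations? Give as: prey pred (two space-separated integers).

Step 1: prey: 52+26-44=34; pred: 17+17-8=26
Step 2: prey: 34+17-44=7; pred: 26+17-13=30
Step 3: prey: 7+3-10=0; pred: 30+4-15=19
Step 4: prey: 0+0-0=0; pred: 19+0-9=10
Step 5: prey: 0+0-0=0; pred: 10+0-5=5
Step 6: prey: 0+0-0=0; pred: 5+0-2=3

Answer: 0 3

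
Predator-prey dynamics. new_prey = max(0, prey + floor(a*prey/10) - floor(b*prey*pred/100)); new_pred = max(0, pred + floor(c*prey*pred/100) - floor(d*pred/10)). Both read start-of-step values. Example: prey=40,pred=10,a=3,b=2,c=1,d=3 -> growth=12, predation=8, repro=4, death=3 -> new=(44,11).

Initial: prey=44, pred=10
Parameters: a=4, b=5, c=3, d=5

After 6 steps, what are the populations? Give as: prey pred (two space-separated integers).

Step 1: prey: 44+17-22=39; pred: 10+13-5=18
Step 2: prey: 39+15-35=19; pred: 18+21-9=30
Step 3: prey: 19+7-28=0; pred: 30+17-15=32
Step 4: prey: 0+0-0=0; pred: 32+0-16=16
Step 5: prey: 0+0-0=0; pred: 16+0-8=8
Step 6: prey: 0+0-0=0; pred: 8+0-4=4

Answer: 0 4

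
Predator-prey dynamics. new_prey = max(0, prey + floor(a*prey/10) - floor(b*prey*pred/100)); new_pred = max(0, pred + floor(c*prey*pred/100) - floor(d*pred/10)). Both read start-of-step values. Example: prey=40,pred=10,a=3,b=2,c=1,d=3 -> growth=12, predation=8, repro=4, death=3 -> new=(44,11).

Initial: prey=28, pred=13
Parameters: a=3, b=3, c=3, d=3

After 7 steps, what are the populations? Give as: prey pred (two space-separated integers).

Step 1: prey: 28+8-10=26; pred: 13+10-3=20
Step 2: prey: 26+7-15=18; pred: 20+15-6=29
Step 3: prey: 18+5-15=8; pred: 29+15-8=36
Step 4: prey: 8+2-8=2; pred: 36+8-10=34
Step 5: prey: 2+0-2=0; pred: 34+2-10=26
Step 6: prey: 0+0-0=0; pred: 26+0-7=19
Step 7: prey: 0+0-0=0; pred: 19+0-5=14

Answer: 0 14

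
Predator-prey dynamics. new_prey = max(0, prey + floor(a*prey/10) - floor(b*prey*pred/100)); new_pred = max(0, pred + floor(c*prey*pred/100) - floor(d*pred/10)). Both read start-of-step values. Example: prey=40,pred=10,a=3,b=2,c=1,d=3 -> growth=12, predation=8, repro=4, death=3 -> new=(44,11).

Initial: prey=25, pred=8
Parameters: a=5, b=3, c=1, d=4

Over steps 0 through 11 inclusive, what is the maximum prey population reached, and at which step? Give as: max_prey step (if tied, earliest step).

Answer: 113 7

Derivation:
Step 1: prey: 25+12-6=31; pred: 8+2-3=7
Step 2: prey: 31+15-6=40; pred: 7+2-2=7
Step 3: prey: 40+20-8=52; pred: 7+2-2=7
Step 4: prey: 52+26-10=68; pred: 7+3-2=8
Step 5: prey: 68+34-16=86; pred: 8+5-3=10
Step 6: prey: 86+43-25=104; pred: 10+8-4=14
Step 7: prey: 104+52-43=113; pred: 14+14-5=23
Step 8: prey: 113+56-77=92; pred: 23+25-9=39
Step 9: prey: 92+46-107=31; pred: 39+35-15=59
Step 10: prey: 31+15-54=0; pred: 59+18-23=54
Step 11: prey: 0+0-0=0; pred: 54+0-21=33
Max prey = 113 at step 7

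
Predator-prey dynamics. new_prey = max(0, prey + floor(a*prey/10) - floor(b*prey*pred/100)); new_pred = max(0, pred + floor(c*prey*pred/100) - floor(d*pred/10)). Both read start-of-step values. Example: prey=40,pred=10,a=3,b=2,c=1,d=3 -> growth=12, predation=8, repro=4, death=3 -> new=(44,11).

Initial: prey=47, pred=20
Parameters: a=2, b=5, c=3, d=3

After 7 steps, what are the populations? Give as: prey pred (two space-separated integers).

Answer: 0 8

Derivation:
Step 1: prey: 47+9-47=9; pred: 20+28-6=42
Step 2: prey: 9+1-18=0; pred: 42+11-12=41
Step 3: prey: 0+0-0=0; pred: 41+0-12=29
Step 4: prey: 0+0-0=0; pred: 29+0-8=21
Step 5: prey: 0+0-0=0; pred: 21+0-6=15
Step 6: prey: 0+0-0=0; pred: 15+0-4=11
Step 7: prey: 0+0-0=0; pred: 11+0-3=8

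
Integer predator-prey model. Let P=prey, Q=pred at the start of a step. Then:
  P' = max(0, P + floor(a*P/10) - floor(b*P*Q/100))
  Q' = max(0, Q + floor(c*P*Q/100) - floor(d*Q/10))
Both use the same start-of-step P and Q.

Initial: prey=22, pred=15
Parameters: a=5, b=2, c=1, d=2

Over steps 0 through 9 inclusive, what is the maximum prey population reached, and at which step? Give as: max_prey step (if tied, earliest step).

Step 1: prey: 22+11-6=27; pred: 15+3-3=15
Step 2: prey: 27+13-8=32; pred: 15+4-3=16
Step 3: prey: 32+16-10=38; pred: 16+5-3=18
Step 4: prey: 38+19-13=44; pred: 18+6-3=21
Step 5: prey: 44+22-18=48; pred: 21+9-4=26
Step 6: prey: 48+24-24=48; pred: 26+12-5=33
Step 7: prey: 48+24-31=41; pred: 33+15-6=42
Step 8: prey: 41+20-34=27; pred: 42+17-8=51
Step 9: prey: 27+13-27=13; pred: 51+13-10=54
Max prey = 48 at step 5

Answer: 48 5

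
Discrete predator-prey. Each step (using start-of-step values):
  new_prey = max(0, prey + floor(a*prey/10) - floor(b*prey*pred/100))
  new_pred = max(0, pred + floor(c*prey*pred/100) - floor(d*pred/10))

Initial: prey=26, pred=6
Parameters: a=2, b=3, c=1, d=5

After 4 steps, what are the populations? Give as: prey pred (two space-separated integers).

Step 1: prey: 26+5-4=27; pred: 6+1-3=4
Step 2: prey: 27+5-3=29; pred: 4+1-2=3
Step 3: prey: 29+5-2=32; pred: 3+0-1=2
Step 4: prey: 32+6-1=37; pred: 2+0-1=1

Answer: 37 1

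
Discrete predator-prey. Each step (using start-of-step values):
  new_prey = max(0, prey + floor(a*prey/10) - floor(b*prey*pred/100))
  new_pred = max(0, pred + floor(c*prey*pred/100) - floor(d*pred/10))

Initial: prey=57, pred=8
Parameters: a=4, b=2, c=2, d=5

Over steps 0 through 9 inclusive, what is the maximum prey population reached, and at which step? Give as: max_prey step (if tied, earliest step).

Step 1: prey: 57+22-9=70; pred: 8+9-4=13
Step 2: prey: 70+28-18=80; pred: 13+18-6=25
Step 3: prey: 80+32-40=72; pred: 25+40-12=53
Step 4: prey: 72+28-76=24; pred: 53+76-26=103
Step 5: prey: 24+9-49=0; pred: 103+49-51=101
Step 6: prey: 0+0-0=0; pred: 101+0-50=51
Step 7: prey: 0+0-0=0; pred: 51+0-25=26
Step 8: prey: 0+0-0=0; pred: 26+0-13=13
Step 9: prey: 0+0-0=0; pred: 13+0-6=7
Max prey = 80 at step 2

Answer: 80 2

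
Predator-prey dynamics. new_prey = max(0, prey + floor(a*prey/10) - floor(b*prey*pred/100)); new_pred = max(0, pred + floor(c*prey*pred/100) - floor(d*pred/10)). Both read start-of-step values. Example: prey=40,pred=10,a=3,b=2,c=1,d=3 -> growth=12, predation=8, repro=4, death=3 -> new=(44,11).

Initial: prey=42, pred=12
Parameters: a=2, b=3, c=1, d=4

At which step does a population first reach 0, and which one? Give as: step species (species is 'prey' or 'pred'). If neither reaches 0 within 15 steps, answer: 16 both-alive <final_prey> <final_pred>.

Step 1: prey: 42+8-15=35; pred: 12+5-4=13
Step 2: prey: 35+7-13=29; pred: 13+4-5=12
Step 3: prey: 29+5-10=24; pred: 12+3-4=11
Step 4: prey: 24+4-7=21; pred: 11+2-4=9
Step 5: prey: 21+4-5=20; pred: 9+1-3=7
Step 6: prey: 20+4-4=20; pred: 7+1-2=6
Step 7: prey: 20+4-3=21; pred: 6+1-2=5
Step 8: prey: 21+4-3=22; pred: 5+1-2=4
Step 9: prey: 22+4-2=24; pred: 4+0-1=3
Step 10: prey: 24+4-2=26; pred: 3+0-1=2
Step 11: prey: 26+5-1=30; pred: 2+0-0=2
Step 12: prey: 30+6-1=35; pred: 2+0-0=2
Step 13: prey: 35+7-2=40; pred: 2+0-0=2
Step 14: prey: 40+8-2=46; pred: 2+0-0=2
Step 15: prey: 46+9-2=53; pred: 2+0-0=2
No extinction within 15 steps

Answer: 16 both-alive 53 2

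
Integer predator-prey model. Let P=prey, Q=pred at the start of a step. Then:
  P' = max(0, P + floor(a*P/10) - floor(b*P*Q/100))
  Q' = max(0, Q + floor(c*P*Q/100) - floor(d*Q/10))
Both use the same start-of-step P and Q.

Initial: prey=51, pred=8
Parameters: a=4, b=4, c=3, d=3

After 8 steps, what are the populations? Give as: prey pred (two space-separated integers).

Step 1: prey: 51+20-16=55; pred: 8+12-2=18
Step 2: prey: 55+22-39=38; pred: 18+29-5=42
Step 3: prey: 38+15-63=0; pred: 42+47-12=77
Step 4: prey: 0+0-0=0; pred: 77+0-23=54
Step 5: prey: 0+0-0=0; pred: 54+0-16=38
Step 6: prey: 0+0-0=0; pred: 38+0-11=27
Step 7: prey: 0+0-0=0; pred: 27+0-8=19
Step 8: prey: 0+0-0=0; pred: 19+0-5=14

Answer: 0 14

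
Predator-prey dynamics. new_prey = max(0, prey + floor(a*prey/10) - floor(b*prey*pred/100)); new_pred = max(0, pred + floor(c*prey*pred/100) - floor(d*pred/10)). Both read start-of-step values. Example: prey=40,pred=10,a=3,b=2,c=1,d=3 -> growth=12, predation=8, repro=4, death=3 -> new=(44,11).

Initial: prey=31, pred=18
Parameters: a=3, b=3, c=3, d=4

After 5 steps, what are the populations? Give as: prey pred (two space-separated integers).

Step 1: prey: 31+9-16=24; pred: 18+16-7=27
Step 2: prey: 24+7-19=12; pred: 27+19-10=36
Step 3: prey: 12+3-12=3; pred: 36+12-14=34
Step 4: prey: 3+0-3=0; pred: 34+3-13=24
Step 5: prey: 0+0-0=0; pred: 24+0-9=15

Answer: 0 15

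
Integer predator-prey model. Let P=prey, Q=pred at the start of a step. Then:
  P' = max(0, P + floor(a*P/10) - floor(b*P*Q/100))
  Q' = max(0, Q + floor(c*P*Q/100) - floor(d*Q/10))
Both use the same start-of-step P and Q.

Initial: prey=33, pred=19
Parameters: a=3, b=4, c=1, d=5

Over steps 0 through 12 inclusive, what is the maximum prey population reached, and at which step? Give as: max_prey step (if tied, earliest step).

Step 1: prey: 33+9-25=17; pred: 19+6-9=16
Step 2: prey: 17+5-10=12; pred: 16+2-8=10
Step 3: prey: 12+3-4=11; pred: 10+1-5=6
Step 4: prey: 11+3-2=12; pred: 6+0-3=3
Step 5: prey: 12+3-1=14; pred: 3+0-1=2
Step 6: prey: 14+4-1=17; pred: 2+0-1=1
Step 7: prey: 17+5-0=22; pred: 1+0-0=1
Step 8: prey: 22+6-0=28; pred: 1+0-0=1
Step 9: prey: 28+8-1=35; pred: 1+0-0=1
Step 10: prey: 35+10-1=44; pred: 1+0-0=1
Step 11: prey: 44+13-1=56; pred: 1+0-0=1
Step 12: prey: 56+16-2=70; pred: 1+0-0=1
Max prey = 70 at step 12

Answer: 70 12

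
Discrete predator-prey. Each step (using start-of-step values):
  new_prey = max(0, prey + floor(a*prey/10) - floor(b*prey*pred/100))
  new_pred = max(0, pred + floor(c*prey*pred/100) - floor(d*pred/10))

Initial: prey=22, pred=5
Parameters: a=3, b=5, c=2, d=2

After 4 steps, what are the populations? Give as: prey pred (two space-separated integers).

Answer: 18 11

Derivation:
Step 1: prey: 22+6-5=23; pred: 5+2-1=6
Step 2: prey: 23+6-6=23; pred: 6+2-1=7
Step 3: prey: 23+6-8=21; pred: 7+3-1=9
Step 4: prey: 21+6-9=18; pred: 9+3-1=11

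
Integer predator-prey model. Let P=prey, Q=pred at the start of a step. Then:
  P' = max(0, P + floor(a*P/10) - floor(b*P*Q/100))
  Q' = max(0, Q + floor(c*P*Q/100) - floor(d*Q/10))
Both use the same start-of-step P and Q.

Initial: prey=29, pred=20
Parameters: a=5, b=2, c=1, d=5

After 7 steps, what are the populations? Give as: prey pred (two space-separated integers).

Step 1: prey: 29+14-11=32; pred: 20+5-10=15
Step 2: prey: 32+16-9=39; pred: 15+4-7=12
Step 3: prey: 39+19-9=49; pred: 12+4-6=10
Step 4: prey: 49+24-9=64; pred: 10+4-5=9
Step 5: prey: 64+32-11=85; pred: 9+5-4=10
Step 6: prey: 85+42-17=110; pred: 10+8-5=13
Step 7: prey: 110+55-28=137; pred: 13+14-6=21

Answer: 137 21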